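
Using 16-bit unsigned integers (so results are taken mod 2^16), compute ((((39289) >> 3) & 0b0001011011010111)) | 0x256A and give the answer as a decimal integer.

39289 = 1001100101111001
→ >> 3 → 0001001100101111 = 4911
0b0001011011010111 = 0001011011010111
→ & → 0001001000000111 = 4615
0x256A = 0010010101101010
→ | → 0011011101101111 = 14191

14191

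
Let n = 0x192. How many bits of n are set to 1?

4

0x192 = 110010010
Count the 1s: 1 + 1 + 1 + 1 = 4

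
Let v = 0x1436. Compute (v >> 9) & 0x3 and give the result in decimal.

v = 01010000110110
Shift right by 9: 01010
Mask low 2 bits: 10 = 2

2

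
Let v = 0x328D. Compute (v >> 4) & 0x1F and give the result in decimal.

8

v = 11001010001101
Shift right by 4: 1100101000
Mask low 5 bits: 01000 = 8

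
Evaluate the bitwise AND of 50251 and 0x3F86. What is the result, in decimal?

50251 = 1100010001001011
0x3F86 = 0011111110000110
AND → 0000010000000010 = 1026

1026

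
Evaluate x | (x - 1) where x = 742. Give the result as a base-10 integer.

743

x = 1011100110 = 742
x - 1 = 1011100101
OR    = 1011100111 = 743
(x | (x - 1) sets all bits below the lowest set bit.)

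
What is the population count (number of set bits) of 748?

748 = 1011101100
Count the 1s: 1 + 1 + 1 + 1 + 1 + 1 = 6

6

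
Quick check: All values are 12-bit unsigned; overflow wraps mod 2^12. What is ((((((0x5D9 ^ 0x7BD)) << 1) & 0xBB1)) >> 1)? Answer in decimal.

64

0x5D9 = 010111011001
0x7BD = 011110111101
→ ^ → 001001100100 = 612
→ << 1 (mod 2^12) → 010011001000 = 1224
0xBB1 = 101110110001
→ & → 000010000000 = 128
→ >> 1 → 000001000000 = 64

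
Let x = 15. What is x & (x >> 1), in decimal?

7

x = 1111 = 15
x>>1 = 0111
AND  = 0111 = 7
(x & (x >> 1) has a 1 wherever x has two consecutive 1 bits.)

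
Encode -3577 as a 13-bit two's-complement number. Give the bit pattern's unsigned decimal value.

3577 in 13 bits: 0110111111001
Invert: 1001000000110
Add 1:  1001000000111 = 4615
(Check: 2^13 - 3577 = 8192 - 3577 = 4615.)

4615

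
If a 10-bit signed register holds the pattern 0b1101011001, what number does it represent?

pattern = 1101011001 (MSB is 1 ⇒ negative)
Invert: 0010100110, add 1 → 0010100111 = 167, so the value is -167.
(Equivalently: 857 - 2^10 = 857 - 1024 = -167.)

-167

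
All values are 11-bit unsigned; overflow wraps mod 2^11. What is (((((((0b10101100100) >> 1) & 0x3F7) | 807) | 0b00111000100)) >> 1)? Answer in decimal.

507

0b10101100100 = 10101100100
→ >> 1 → 01010110010 = 690
0x3F7 = 01111110111
→ & → 01010110010 = 690
807 = 01100100111
→ | → 01110110111 = 951
0b00111000100 = 00111000100
→ | → 01111110111 = 1015
→ >> 1 → 00111111011 = 507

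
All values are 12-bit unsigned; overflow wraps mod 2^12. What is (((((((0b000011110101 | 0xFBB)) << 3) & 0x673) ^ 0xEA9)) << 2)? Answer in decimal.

0b000011110101 = 000011110101
0xFBB = 111110111011
→ | → 111111111111 = 4095
→ << 3 (mod 2^12) → 111111111000 = 4088
0x673 = 011001110011
→ & → 011001110000 = 1648
0xEA9 = 111010101001
→ ^ → 100011011001 = 2265
→ << 2 (mod 2^12) → 001101100100 = 868

868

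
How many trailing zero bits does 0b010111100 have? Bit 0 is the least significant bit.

0b010111100 = 10111100
Trailing zeros: 2, so the lowest set bit is bit 2 (value 4).

2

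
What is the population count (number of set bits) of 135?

135 = 10000111
Count the 1s: 1 + 1 + 1 + 1 = 4

4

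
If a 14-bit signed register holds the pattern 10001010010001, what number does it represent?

-7535

pattern = 10001010010001 (MSB is 1 ⇒ negative)
Invert: 01110101101110, add 1 → 01110101101111 = 7535, so the value is -7535.
(Equivalently: 8849 - 2^14 = 8849 - 16384 = -7535.)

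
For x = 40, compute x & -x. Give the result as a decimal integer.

8

x = 101000 = 40
-x (two's complement) = …011000
AND   = 001000 = 8
(x & -x isolates the lowest set bit of x.)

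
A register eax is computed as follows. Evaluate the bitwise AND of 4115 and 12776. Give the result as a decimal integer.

4096

4115 = 01000000010011
12776 = 11000111101000
AND → 01000000000000 = 4096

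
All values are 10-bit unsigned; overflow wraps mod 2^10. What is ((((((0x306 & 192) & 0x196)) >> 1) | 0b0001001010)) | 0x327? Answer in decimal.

879

0x306 = 1100000110
192 = 0011000000
→ & → 0000000000 = 0
0x196 = 0110010110
→ & → 0000000000 = 0
→ >> 1 → 0000000000 = 0
0b0001001010 = 0001001010
→ | → 0001001010 = 74
0x327 = 1100100111
→ | → 1101101111 = 879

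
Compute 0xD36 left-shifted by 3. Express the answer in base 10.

27056

0xD36 = 000110100110110
shift left by 3 → 110100110110000 = 27056
(equivalently, 3382 × 2^3 = 3382 × 8)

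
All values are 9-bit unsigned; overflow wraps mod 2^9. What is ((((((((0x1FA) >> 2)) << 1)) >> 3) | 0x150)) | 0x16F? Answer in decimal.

383

0x1FA = 111111010
→ >> 2 → 001111110 = 126
→ << 1 (mod 2^9) → 011111100 = 252
→ >> 3 → 000011111 = 31
0x150 = 101010000
→ | → 101011111 = 351
0x16F = 101101111
→ | → 101111111 = 383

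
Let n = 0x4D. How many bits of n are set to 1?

0x4D = 1001101
Count the 1s: 1 + 1 + 1 + 1 = 4

4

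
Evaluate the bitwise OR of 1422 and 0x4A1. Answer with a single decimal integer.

1422 = 10110001110
0x4A1 = 10010100001
 OR → 10110101111 = 1455

1455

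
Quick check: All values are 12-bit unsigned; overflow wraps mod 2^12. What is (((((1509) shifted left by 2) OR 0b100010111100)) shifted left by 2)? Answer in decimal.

3824

1509 = 010111100101
→ shifted left by 2 (mod 2^12) → 011110010100 = 1940
0b100010111100 = 100010111100
→ OR → 111110111100 = 4028
→ shifted left by 2 (mod 2^12) → 111011110000 = 3824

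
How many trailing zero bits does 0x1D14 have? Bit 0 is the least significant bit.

2

0x1D14 = 1110100010100
Trailing zeros: 2, so the lowest set bit is bit 2 (value 4).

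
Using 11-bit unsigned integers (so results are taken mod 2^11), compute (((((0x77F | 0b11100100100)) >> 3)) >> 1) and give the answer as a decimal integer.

119

0x77F = 11101111111
0b11100100100 = 11100100100
→ | → 11101111111 = 1919
→ >> 3 → 00011101111 = 239
→ >> 1 → 00001110111 = 119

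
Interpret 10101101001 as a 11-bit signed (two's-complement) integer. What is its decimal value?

pattern = 10101101001 (MSB is 1 ⇒ negative)
Invert: 01010010110, add 1 → 01010010111 = 663, so the value is -663.
(Equivalently: 1385 - 2^11 = 1385 - 2048 = -663.)

-663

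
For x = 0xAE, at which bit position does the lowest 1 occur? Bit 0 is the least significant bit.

1

0xAE = 10101110
Trailing zeros: 1, so the lowest set bit is bit 1 (value 2).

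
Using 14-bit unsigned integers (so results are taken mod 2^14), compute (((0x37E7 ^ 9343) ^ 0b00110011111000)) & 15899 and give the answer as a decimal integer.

7680

0x37E7 = 11011111100111
9343 = 10010001111111
→ ^ → 01001110011000 = 5016
0b00110011111000 = 00110011111000
→ ^ → 01111101100000 = 8032
15899 = 11111000011011
→ & → 01111000000000 = 7680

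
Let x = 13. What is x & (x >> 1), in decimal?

x = 1101 = 13
x>>1 = 0110
AND  = 0100 = 4
(x & (x >> 1) has a 1 wherever x has two consecutive 1 bits.)

4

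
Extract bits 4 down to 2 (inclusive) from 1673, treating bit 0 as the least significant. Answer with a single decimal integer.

v = 11010001001
Shift right by 2: 110100010
Mask low 3 bits: 010 = 2

2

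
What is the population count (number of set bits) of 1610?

5

1610 = 11001001010
Count the 1s: 1 + 1 + 1 + 1 + 1 = 5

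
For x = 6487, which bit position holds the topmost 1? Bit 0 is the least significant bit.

6487 = 1100101010111
The topmost 1 is at position 12 (since 2^12 = 4096 ≤ 6487 < 8192).

12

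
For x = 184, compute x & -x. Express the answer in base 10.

8

x = 10111000 = 184
-x (two's complement) = …01001000
AND   = 00001000 = 8
(x & -x isolates the lowest set bit of x.)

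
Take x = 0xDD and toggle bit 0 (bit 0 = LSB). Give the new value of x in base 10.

220

x = 11011101
bit 0 is currently 1; toggle it via x ^ (1 << 0) = x ^ 1
→ 11011100 = 220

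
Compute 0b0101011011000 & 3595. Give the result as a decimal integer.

a = 101011011000
3595 = 111000001011
AND → 101000001000 = 2568

2568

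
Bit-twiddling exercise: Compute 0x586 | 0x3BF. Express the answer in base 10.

1983

0x586 = 10110000110
0x3BF = 01110111111
 OR → 11110111111 = 1983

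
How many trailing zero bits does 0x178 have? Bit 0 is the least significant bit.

3

0x178 = 101111000
Trailing zeros: 3, so the lowest set bit is bit 3 (value 8).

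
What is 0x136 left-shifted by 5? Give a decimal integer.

9920

0x136 = 00000100110110
shift left by 5 → 10011011000000 = 9920
(equivalently, 310 × 2^5 = 310 × 32)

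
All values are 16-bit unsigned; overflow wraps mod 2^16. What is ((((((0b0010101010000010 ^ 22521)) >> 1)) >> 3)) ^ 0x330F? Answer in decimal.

13528

0b0010101010000010 = 0010101010000010
22521 = 0101011111111001
→ ^ → 0111110101111011 = 32123
→ >> 1 → 0011111010111101 = 16061
→ >> 3 → 0000011111010111 = 2007
0x330F = 0011001100001111
→ ^ → 0011010011011000 = 13528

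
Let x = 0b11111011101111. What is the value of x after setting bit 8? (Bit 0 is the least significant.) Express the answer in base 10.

x = 11111011101111
bit 8 is currently 0; set it via x | (1 << 8) = x | 256
→ 11111111101111 = 16367

16367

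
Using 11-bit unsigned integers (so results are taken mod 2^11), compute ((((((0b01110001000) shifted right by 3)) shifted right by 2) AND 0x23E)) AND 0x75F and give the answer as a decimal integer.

0b01110001000 = 01110001000
→ shifted right by 3 → 00001110001 = 113
→ shifted right by 2 → 00000011100 = 28
0x23E = 01000111110
→ AND → 00000011100 = 28
0x75F = 11101011111
→ AND → 00000011100 = 28

28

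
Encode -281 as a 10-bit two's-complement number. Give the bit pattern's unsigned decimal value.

743

281 in 10 bits: 0100011001
Invert: 1011100110
Add 1:  1011100111 = 743
(Check: 2^10 - 281 = 1024 - 281 = 743.)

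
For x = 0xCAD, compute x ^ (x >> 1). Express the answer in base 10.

x = 110010101101 = 3245
x>>1 = 011001010110
XOR  = 101011111011 = 2811
(x ^ (x >> 1) gives the standard binary-reflected Gray code of x.)

2811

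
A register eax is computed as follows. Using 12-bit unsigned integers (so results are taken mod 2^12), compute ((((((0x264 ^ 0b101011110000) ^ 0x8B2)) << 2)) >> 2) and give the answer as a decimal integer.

0x264 = 001001100100
0b101011110000 = 101011110000
→ ^ → 100010010100 = 2196
0x8B2 = 100010110010
→ ^ → 000000100110 = 38
→ << 2 (mod 2^12) → 000010011000 = 152
→ >> 2 → 000000100110 = 38

38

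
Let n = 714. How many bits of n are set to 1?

5

714 = 1011001010
Count the 1s: 1 + 1 + 1 + 1 + 1 = 5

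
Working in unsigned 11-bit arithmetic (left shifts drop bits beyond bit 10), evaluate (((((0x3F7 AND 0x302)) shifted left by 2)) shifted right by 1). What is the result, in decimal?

516

0x3F7 = 01111110111
0x302 = 01100000010
→ AND → 01100000010 = 770
→ shifted left by 2 (mod 2^11) → 10000001000 = 1032
→ shifted right by 1 → 01000000100 = 516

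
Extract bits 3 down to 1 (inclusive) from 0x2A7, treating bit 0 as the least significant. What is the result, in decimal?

3

v = 01010100111
Shift right by 1: 0101010011
Mask low 3 bits: 011 = 3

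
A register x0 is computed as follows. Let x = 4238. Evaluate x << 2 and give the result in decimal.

4238 = 001000010001110
shift left by 2 → 100001000111000 = 16952
(equivalently, 4238 × 2^2 = 4238 × 4)

16952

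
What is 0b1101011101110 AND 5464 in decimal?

a = 1101011101110
5464 = 1010101011000
AND → 1000001001000 = 4168

4168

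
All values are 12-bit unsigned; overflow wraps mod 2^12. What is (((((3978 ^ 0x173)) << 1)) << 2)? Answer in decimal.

3978 = 111110001010
0x173 = 000101110011
→ ^ → 111011111001 = 3833
→ << 1 (mod 2^12) → 110111110010 = 3570
→ << 2 (mod 2^12) → 011111001000 = 1992

1992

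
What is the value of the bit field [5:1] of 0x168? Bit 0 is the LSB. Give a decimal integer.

20

v = 101101000
Shift right by 1: 10110100
Mask low 5 bits: 10100 = 20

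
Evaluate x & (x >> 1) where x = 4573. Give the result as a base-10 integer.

x = 1000111011101 = 4573
x>>1 = 0100011101110
AND  = 0000011001100 = 204
(x & (x >> 1) has a 1 wherever x has two consecutive 1 bits.)

204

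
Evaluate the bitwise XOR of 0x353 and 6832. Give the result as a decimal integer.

6627

0x353 = 0001101010011
6832 = 1101010110000
XOR → 1100111100011 = 6627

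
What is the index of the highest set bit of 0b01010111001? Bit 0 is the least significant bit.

9

0b01010111001 = 1010111001
The topmost 1 is at position 9 (since 2^9 = 512 ≤ 697 < 1024).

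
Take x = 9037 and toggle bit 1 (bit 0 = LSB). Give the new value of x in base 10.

9039

x = 010001101001101
bit 1 is currently 0; toggle it via x ^ (1 << 1) = x ^ 2
→ 010001101001111 = 9039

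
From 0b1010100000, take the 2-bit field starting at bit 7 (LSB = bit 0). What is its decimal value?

1

v = 1010100000
Shift right by 7: 101
Mask low 2 bits: 01 = 1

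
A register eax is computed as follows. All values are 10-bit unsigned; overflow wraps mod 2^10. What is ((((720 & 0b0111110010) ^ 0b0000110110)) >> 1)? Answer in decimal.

720 = 1011010000
0b0111110010 = 0111110010
→ & → 0011010000 = 208
0b0000110110 = 0000110110
→ ^ → 0011100110 = 230
→ >> 1 → 0001110011 = 115

115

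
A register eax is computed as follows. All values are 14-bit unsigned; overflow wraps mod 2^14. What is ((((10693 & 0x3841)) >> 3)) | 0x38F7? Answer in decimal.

10693 = 10100111000101
0x3841 = 11100001000001
→ & → 10100001000001 = 10305
→ >> 3 → 00010100001000 = 1288
0x38F7 = 11100011110111
→ | → 11110111111111 = 15871

15871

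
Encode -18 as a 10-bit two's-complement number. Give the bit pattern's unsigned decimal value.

1006

18 in 10 bits: 0000010010
Invert: 1111101101
Add 1:  1111101110 = 1006
(Check: 2^10 - 18 = 1024 - 18 = 1006.)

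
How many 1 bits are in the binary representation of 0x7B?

6

0x7B = 1111011
Count the 1s: 1 + 1 + 1 + 1 + 1 + 1 = 6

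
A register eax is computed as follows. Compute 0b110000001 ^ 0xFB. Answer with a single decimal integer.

378

a = 110000001
0xFB = 011111011
XOR → 101111010 = 378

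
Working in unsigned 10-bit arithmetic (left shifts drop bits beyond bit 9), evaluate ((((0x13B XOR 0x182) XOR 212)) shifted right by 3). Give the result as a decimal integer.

0x13B = 0100111011
0x182 = 0110000010
→ XOR → 0010111001 = 185
212 = 0011010100
→ XOR → 0001101101 = 109
→ shifted right by 3 → 0000001101 = 13

13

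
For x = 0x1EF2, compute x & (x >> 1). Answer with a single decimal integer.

3696

x = 1111011110010 = 7922
x>>1 = 0111101111001
AND  = 0111001110000 = 3696
(x & (x >> 1) has a 1 wherever x has two consecutive 1 bits.)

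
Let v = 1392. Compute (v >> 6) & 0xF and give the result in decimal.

v = 000010101110000
Shift right by 6: 000010101
Mask low 4 bits: 0101 = 5

5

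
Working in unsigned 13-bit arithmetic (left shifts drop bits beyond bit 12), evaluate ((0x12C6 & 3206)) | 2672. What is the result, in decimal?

0x12C6 = 1001011000110
3206 = 0110010000110
→ & → 0000010000110 = 134
2672 = 0101001110000
→ | → 0101011110110 = 2806

2806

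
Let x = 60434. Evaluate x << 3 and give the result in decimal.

483472

60434 = 0001110110000010010
shift left by 3 → 1110110000010010000 = 483472
(equivalently, 60434 × 2^3 = 60434 × 8)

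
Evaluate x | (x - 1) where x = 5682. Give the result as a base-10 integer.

5683

x = 1011000110010 = 5682
x - 1 = 1011000110001
OR    = 1011000110011 = 5683
(x | (x - 1) sets all bits below the lowest set bit.)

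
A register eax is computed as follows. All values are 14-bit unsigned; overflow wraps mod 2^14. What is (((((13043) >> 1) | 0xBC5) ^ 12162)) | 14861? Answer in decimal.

15999

13043 = 11001011110011
→ >> 1 → 01100101111001 = 6521
0xBC5 = 00101111000101
→ | → 01101111111101 = 7165
12162 = 10111110000010
→ ^ → 11010001111111 = 13439
14861 = 11101000001101
→ | → 11111001111111 = 15999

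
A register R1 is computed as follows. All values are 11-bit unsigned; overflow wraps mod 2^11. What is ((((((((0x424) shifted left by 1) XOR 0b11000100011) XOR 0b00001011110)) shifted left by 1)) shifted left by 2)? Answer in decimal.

0x424 = 10000100100
→ shifted left by 1 (mod 2^11) → 00001001000 = 72
0b11000100011 = 11000100011
→ XOR → 11001101011 = 1643
0b00001011110 = 00001011110
→ XOR → 11000110101 = 1589
→ shifted left by 1 (mod 2^11) → 10001101010 = 1130
→ shifted left by 2 (mod 2^11) → 00110101000 = 424

424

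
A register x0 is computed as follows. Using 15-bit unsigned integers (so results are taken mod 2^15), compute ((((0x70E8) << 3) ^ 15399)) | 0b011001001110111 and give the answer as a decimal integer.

15223

0x70E8 = 111000011101000
→ << 3 (mod 2^15) → 000011101000000 = 1856
15399 = 011110000100111
→ ^ → 011101101100111 = 15207
0b011001001110111 = 011001001110111
→ | → 011101101110111 = 15223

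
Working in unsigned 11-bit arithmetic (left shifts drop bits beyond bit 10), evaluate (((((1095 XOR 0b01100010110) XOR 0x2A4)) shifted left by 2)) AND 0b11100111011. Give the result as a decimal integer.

1095 = 10001000111
0b01100010110 = 01100010110
→ XOR → 11101010001 = 1873
0x2A4 = 01010100100
→ XOR → 10111110101 = 1525
→ shifted left by 2 (mod 2^11) → 11111010100 = 2004
0b11100111011 = 11100111011
→ AND → 11100010000 = 1808

1808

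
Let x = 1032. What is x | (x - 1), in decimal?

1039

x = 10000001000 = 1032
x - 1 = 10000000111
OR    = 10000001111 = 1039
(x | (x - 1) sets all bits below the lowest set bit.)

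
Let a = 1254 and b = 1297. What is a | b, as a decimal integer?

1254 = 10011100110
1297 = 10100010001
 OR → 10111110111 = 1527

1527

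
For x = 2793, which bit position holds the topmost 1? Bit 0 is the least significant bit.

2793 = 101011101001
The topmost 1 is at position 11 (since 2^11 = 2048 ≤ 2793 < 4096).

11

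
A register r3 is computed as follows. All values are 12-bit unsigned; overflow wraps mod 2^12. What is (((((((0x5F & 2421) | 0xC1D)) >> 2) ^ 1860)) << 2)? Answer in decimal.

332

0x5F = 000001011111
2421 = 100101110101
→ & → 000001010101 = 85
0xC1D = 110000011101
→ | → 110001011101 = 3165
→ >> 2 → 001100010111 = 791
1860 = 011101000100
→ ^ → 010001010011 = 1107
→ << 2 (mod 2^12) → 000101001100 = 332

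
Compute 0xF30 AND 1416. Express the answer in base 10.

1280

0xF30 = 111100110000
1416 = 010110001000
AND → 010100000000 = 1280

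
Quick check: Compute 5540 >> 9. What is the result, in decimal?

10

5540 = 1010110100100
shift right by 9 → 0000000001010 = 10
(equivalently, floor(5540 / 512))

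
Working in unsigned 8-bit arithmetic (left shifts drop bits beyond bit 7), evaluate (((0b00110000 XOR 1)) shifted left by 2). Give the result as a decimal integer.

0b00110000 = 00110000
1 = 00000001
→ XOR → 00110001 = 49
→ shifted left by 2 (mod 2^8) → 11000100 = 196

196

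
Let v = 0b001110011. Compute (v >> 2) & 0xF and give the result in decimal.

12

v = 001110011
Shift right by 2: 0011100
Mask low 4 bits: 1100 = 12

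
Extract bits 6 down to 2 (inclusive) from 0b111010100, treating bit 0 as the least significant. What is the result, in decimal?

v = 111010100
Shift right by 2: 1110101
Mask low 5 bits: 10101 = 21

21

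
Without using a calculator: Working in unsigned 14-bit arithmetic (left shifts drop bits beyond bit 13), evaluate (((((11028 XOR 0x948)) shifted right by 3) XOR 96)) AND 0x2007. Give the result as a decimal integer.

3

11028 = 10101100010100
0x948 = 00100101001000
→ XOR → 10001001011100 = 8796
→ shifted right by 3 → 00010001001011 = 1099
96 = 00000001100000
→ XOR → 00010000101011 = 1067
0x2007 = 10000000000111
→ AND → 00000000000011 = 3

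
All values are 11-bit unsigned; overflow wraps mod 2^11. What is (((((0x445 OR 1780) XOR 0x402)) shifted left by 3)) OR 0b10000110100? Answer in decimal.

1980

0x445 = 10001000101
1780 = 11011110100
→ OR → 11011110101 = 1781
0x402 = 10000000010
→ XOR → 01011110111 = 759
→ shifted left by 3 (mod 2^11) → 11110111000 = 1976
0b10000110100 = 10000110100
→ OR → 11110111100 = 1980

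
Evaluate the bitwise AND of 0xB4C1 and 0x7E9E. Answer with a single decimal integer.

13440

0xB4C1 = 1011010011000001
0x7E9E = 0111111010011110
AND → 0011010010000000 = 13440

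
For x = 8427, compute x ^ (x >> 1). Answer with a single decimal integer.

x = 10000011101011 = 8427
x>>1 = 01000001110101
XOR  = 11000010011110 = 12446
(x ^ (x >> 1) gives the standard binary-reflected Gray code of x.)

12446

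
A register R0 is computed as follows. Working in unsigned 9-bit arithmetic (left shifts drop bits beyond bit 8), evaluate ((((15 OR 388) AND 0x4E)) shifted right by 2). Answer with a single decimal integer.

3

15 = 000001111
388 = 110000100
→ OR → 110001111 = 399
0x4E = 001001110
→ AND → 000001110 = 14
→ shifted right by 2 → 000000011 = 3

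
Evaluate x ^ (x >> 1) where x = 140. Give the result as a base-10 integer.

x = 10001100 = 140
x>>1 = 01000110
XOR  = 11001010 = 202
(x ^ (x >> 1) gives the standard binary-reflected Gray code of x.)

202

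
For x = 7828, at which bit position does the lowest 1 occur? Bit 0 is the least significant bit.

2

7828 = 1111010010100
Trailing zeros: 2, so the lowest set bit is bit 2 (value 4).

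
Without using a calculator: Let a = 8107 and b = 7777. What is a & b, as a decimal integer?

7713

8107 = 1111110101011
7777 = 1111001100001
AND → 1111000100001 = 7713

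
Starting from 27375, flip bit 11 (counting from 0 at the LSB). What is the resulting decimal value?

25327

x = 0110101011101111
bit 11 is currently 1; toggle it via x ^ (1 << 11) = x ^ 2048
→ 0110001011101111 = 25327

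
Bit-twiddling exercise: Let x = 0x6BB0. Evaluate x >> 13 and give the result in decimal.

3

0x6BB0 = 110101110110000
shift right by 13 → 000000000000011 = 3
(equivalently, floor(27568 / 8192))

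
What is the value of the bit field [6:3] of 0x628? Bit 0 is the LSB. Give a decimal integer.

5

v = 011000101000
Shift right by 3: 011000101
Mask low 4 bits: 0101 = 5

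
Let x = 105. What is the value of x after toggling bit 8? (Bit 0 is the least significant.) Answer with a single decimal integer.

x = 001101001
bit 8 is currently 0; toggle it via x ^ (1 << 8) = x ^ 256
→ 101101001 = 361

361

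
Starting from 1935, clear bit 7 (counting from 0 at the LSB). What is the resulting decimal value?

1807

x = 11110001111
bit 7 is currently 1; clear it via x & ~(1 << 7) = x & ~128
→ 11100001111 = 1807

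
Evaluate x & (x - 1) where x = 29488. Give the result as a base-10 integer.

x = 111001100110000 = 29488
x - 1 = 111001100101111
AND   = 111001100100000 = 29472
(x & (x - 1) clears the lowest set bit of x.)

29472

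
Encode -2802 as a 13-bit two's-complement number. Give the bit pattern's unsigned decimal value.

2802 in 13 bits: 0101011110010
Invert: 1010100001101
Add 1:  1010100001110 = 5390
(Check: 2^13 - 2802 = 8192 - 2802 = 5390.)

5390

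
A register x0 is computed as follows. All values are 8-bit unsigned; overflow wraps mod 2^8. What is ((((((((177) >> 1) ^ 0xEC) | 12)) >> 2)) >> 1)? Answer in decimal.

177 = 10110001
→ >> 1 → 01011000 = 88
0xEC = 11101100
→ ^ → 10110100 = 180
12 = 00001100
→ | → 10111100 = 188
→ >> 2 → 00101111 = 47
→ >> 1 → 00010111 = 23

23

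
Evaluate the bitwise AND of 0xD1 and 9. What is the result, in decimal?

0xD1 = 11010001
9 = 00001001
AND → 00000001 = 1

1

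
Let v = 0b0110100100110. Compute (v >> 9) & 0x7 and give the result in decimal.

6

v = 0110100100110
Shift right by 9: 0110
Mask low 3 bits: 110 = 6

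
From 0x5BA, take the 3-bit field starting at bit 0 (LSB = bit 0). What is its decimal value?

2

v = 0010110111010
Shift right by 0: 0010110111010
Mask low 3 bits: 010 = 2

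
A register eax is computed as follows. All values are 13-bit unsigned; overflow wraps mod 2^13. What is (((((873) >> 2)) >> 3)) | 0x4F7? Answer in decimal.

873 = 0001101101001
→ >> 2 → 0000011011010 = 218
→ >> 3 → 0000000011011 = 27
0x4F7 = 0010011110111
→ | → 0010011111111 = 1279

1279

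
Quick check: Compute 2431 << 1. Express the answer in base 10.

2431 = 0100101111111
shift left by 1 → 1001011111110 = 4862
(equivalently, 2431 × 2^1 = 2431 × 2)

4862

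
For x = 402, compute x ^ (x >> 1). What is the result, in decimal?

x = 110010010 = 402
x>>1 = 011001001
XOR  = 101011011 = 347
(x ^ (x >> 1) gives the standard binary-reflected Gray code of x.)

347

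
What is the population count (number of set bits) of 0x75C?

7

0x75C = 11101011100
Count the 1s: 1 + 1 + 1 + 1 + 1 + 1 + 1 = 7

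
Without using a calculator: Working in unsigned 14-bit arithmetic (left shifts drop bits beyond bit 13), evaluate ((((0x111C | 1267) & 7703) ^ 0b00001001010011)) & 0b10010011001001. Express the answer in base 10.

1088

0x111C = 01000100011100
1267 = 00010011110011
→ | → 01010111111111 = 5631
7703 = 01111000010111
→ & → 01010000010111 = 5143
0b00001001010011 = 00001001010011
→ ^ → 01011001000100 = 5700
0b10010011001001 = 10010011001001
→ & → 00010001000000 = 1088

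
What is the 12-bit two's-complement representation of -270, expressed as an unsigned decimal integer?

270 in 12 bits: 000100001110
Invert: 111011110001
Add 1:  111011110010 = 3826
(Check: 2^12 - 270 = 4096 - 270 = 3826.)

3826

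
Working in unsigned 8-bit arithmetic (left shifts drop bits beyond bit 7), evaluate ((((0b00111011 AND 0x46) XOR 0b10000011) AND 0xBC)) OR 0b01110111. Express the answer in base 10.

247

0b00111011 = 00111011
0x46 = 01000110
→ AND → 00000010 = 2
0b10000011 = 10000011
→ XOR → 10000001 = 129
0xBC = 10111100
→ AND → 10000000 = 128
0b01110111 = 01110111
→ OR → 11110111 = 247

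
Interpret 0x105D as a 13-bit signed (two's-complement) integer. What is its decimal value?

-4003

pattern = 1000001011101 (MSB is 1 ⇒ negative)
Invert: 0111110100010, add 1 → 0111110100011 = 4003, so the value is -4003.
(Equivalently: 4189 - 2^13 = 4189 - 8192 = -4003.)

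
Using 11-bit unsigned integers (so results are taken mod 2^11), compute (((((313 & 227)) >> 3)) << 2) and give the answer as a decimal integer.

16

313 = 00100111001
227 = 00011100011
→ & → 00000100001 = 33
→ >> 3 → 00000000100 = 4
→ << 2 (mod 2^11) → 00000010000 = 16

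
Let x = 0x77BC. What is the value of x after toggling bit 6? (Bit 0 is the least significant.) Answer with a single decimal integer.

30716

x = 111011110111100
bit 6 is currently 0; toggle it via x ^ (1 << 6) = x ^ 64
→ 111011111111100 = 30716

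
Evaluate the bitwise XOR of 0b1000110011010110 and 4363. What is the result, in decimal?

a = 1000110011010110
4363 = 0001000100001011
XOR → 1001110111011101 = 40413

40413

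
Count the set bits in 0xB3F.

9

0xB3F = 101100111111
Count the 1s: 1 + 1 + 1 + 1 + 1 + 1 + 1 + 1 + 1 = 9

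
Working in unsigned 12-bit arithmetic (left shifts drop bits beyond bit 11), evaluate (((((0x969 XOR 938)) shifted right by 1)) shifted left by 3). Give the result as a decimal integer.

2824

0x969 = 100101101001
938 = 001110101010
→ XOR → 101011000011 = 2755
→ shifted right by 1 → 010101100001 = 1377
→ shifted left by 3 (mod 2^12) → 101100001000 = 2824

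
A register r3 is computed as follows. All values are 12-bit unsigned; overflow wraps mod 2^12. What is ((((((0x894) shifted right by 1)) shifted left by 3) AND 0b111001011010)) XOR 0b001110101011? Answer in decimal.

0x894 = 100010010100
→ shifted right by 1 → 010001001010 = 1098
→ shifted left by 3 (mod 2^12) → 001001010000 = 592
0b111001011010 = 111001011010
→ AND → 001001010000 = 592
0b001110101011 = 001110101011
→ XOR → 000111111011 = 507

507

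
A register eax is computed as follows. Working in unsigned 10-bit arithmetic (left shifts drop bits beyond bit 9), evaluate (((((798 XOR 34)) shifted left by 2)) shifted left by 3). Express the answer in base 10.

798 = 1100011110
34 = 0000100010
→ XOR → 1100111100 = 828
→ shifted left by 2 (mod 2^10) → 0011110000 = 240
→ shifted left by 3 (mod 2^10) → 1110000000 = 896

896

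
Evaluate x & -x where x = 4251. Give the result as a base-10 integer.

x = 1000010011011 = 4251
-x (two's complement) = …0111101100101
AND   = 0000000000001 = 1
(x & -x isolates the lowest set bit of x.)

1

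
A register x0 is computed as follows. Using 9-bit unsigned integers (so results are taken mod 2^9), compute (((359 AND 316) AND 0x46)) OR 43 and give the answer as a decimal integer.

47

359 = 101100111
316 = 100111100
→ AND → 100100100 = 292
0x46 = 001000110
→ AND → 000000100 = 4
43 = 000101011
→ OR → 000101111 = 47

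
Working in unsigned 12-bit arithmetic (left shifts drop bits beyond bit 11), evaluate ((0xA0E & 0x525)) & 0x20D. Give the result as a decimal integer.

4

0xA0E = 101000001110
0x525 = 010100100101
→ & → 000000000100 = 4
0x20D = 001000001101
→ & → 000000000100 = 4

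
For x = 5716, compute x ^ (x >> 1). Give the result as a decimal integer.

7550

x = 1011001010100 = 5716
x>>1 = 0101100101010
XOR  = 1110101111110 = 7550
(x ^ (x >> 1) gives the standard binary-reflected Gray code of x.)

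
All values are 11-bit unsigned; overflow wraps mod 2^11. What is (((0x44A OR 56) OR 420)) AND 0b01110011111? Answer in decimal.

414

0x44A = 10001001010
56 = 00000111000
→ OR → 10001111010 = 1146
420 = 00110100100
→ OR → 10111111110 = 1534
0b01110011111 = 01110011111
→ AND → 00110011110 = 414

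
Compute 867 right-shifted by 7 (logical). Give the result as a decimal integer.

867 = 1101100011
shift right by 7 → 0000000110 = 6
(equivalently, floor(867 / 128))

6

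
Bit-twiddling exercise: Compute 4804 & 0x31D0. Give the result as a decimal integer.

4288

4804 = 01001011000100
0x31D0 = 11000111010000
AND → 01000011000000 = 4288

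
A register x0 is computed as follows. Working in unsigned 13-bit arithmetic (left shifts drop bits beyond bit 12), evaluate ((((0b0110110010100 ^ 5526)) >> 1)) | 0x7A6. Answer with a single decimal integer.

0b0110110010100 = 0110110010100
5526 = 1010110010110
→ ^ → 1100000000010 = 6146
→ >> 1 → 0110000000001 = 3073
0x7A6 = 0011110100110
→ | → 0111110100111 = 4007

4007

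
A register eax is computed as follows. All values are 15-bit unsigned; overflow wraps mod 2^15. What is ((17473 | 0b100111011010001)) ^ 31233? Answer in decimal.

17473 = 100010001000001
0b100111011010001 = 100111011010001
→ | → 100111011010001 = 20177
31233 = 111101000000001
→ ^ → 011010011010000 = 13520

13520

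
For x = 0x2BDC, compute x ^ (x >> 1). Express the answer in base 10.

x = 10101111011100 = 11228
x>>1 = 01010111101110
XOR  = 11111000110010 = 15922
(x ^ (x >> 1) gives the standard binary-reflected Gray code of x.)

15922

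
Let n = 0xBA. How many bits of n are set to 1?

5

0xBA = 10111010
Count the 1s: 1 + 1 + 1 + 1 + 1 = 5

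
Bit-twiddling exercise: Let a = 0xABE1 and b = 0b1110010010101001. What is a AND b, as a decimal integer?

0xABE1 = 1010101111100001
b = 1110010010101001
AND → 1010000010100001 = 41121

41121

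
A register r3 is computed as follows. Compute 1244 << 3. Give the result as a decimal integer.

9952

1244 = 00010011011100
shift left by 3 → 10011011100000 = 9952
(equivalently, 1244 × 2^3 = 1244 × 8)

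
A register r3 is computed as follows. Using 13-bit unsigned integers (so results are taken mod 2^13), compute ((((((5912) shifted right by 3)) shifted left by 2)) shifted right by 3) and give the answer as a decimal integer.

5912 = 1011100011000
→ shifted right by 3 → 0001011100011 = 739
→ shifted left by 2 (mod 2^13) → 0101110001100 = 2956
→ shifted right by 3 → 0000101110001 = 369

369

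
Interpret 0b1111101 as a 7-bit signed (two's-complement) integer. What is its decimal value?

pattern = 1111101 (MSB is 1 ⇒ negative)
Invert: 0000010, add 1 → 0000011 = 3, so the value is -3.
(Equivalently: 125 - 2^7 = 125 - 128 = -3.)

-3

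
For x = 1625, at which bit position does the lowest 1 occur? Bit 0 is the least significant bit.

1625 = 11001011001
Trailing zeros: 0, so the lowest set bit is bit 0 (value 1).

0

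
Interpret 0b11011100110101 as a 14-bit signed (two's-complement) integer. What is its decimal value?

pattern = 11011100110101 (MSB is 1 ⇒ negative)
Invert: 00100011001010, add 1 → 00100011001011 = 2251, so the value is -2251.
(Equivalently: 14133 - 2^14 = 14133 - 16384 = -2251.)

-2251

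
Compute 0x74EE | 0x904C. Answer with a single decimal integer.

0x74EE = 0111010011101110
0x904C = 1001000001001100
 OR → 1111010011101110 = 62702

62702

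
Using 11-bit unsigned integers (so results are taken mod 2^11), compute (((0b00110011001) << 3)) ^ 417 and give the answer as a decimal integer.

0b00110011001 = 00110011001
→ << 3 (mod 2^11) → 10011001000 = 1224
417 = 00110100001
→ ^ → 10101101001 = 1385

1385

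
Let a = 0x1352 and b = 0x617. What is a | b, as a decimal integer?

0x1352 = 1001101010010
0x617 = 0011000010111
 OR → 1011101010111 = 5975

5975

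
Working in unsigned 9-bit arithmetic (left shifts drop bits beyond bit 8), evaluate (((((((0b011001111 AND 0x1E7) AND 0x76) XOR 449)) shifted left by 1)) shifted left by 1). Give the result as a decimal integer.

28

0b011001111 = 011001111
0x1E7 = 111100111
→ AND → 011000111 = 199
0x76 = 001110110
→ AND → 001000110 = 70
449 = 111000001
→ XOR → 110000111 = 391
→ shifted left by 1 (mod 2^9) → 100001110 = 270
→ shifted left by 1 (mod 2^9) → 000011100 = 28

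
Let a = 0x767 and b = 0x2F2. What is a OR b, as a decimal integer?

0x767 = 11101100111
0x2F2 = 01011110010
 OR → 11111110111 = 2039

2039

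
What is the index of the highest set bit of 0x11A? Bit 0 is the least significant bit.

0x11A = 100011010
The topmost 1 is at position 8 (since 2^8 = 256 ≤ 282 < 512).

8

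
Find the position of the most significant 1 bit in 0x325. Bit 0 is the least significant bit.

0x325 = 1100100101
The topmost 1 is at position 9 (since 2^9 = 512 ≤ 805 < 1024).

9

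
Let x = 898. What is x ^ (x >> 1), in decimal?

x = 1110000010 = 898
x>>1 = 0111000001
XOR  = 1001000011 = 579
(x ^ (x >> 1) gives the standard binary-reflected Gray code of x.)

579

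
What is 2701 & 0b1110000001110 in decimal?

2701 = 0101010001101
b = 1110000001110
AND → 0100000001100 = 2060

2060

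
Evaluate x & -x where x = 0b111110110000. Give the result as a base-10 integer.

x = 111110110000 = 4016
-x (two's complement) = …000001010000
AND   = 000000010000 = 16
(x & -x isolates the lowest set bit of x.)

16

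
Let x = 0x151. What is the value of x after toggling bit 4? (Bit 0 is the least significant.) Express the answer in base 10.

321

x = 0101010001
bit 4 is currently 1; toggle it via x ^ (1 << 4) = x ^ 16
→ 0101000001 = 321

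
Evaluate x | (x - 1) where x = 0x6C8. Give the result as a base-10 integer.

1743

x = 11011001000 = 1736
x - 1 = 11011000111
OR    = 11011001111 = 1743
(x | (x - 1) sets all bits below the lowest set bit.)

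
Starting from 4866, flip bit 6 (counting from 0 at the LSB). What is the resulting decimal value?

4930

x = 01001100000010
bit 6 is currently 0; toggle it via x ^ (1 << 6) = x ^ 64
→ 01001101000010 = 4930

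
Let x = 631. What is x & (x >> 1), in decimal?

x = 1001110111 = 631
x>>1 = 0100111011
AND  = 0000110011 = 51
(x & (x >> 1) has a 1 wherever x has two consecutive 1 bits.)

51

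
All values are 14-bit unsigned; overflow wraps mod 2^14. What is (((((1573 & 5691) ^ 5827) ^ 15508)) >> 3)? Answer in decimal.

1422

1573 = 00011000100101
5691 = 01011000111011
→ & → 00011000100001 = 1569
5827 = 01011011000011
→ ^ → 01000011100010 = 4322
15508 = 11110010010100
→ ^ → 10110001110110 = 11382
→ >> 3 → 00010110001110 = 1422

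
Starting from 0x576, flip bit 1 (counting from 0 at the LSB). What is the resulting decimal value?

x = 00010101110110
bit 1 is currently 1; toggle it via x ^ (1 << 1) = x ^ 2
→ 00010101110100 = 1396

1396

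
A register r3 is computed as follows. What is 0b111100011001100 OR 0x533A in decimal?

31742

a = 111100011001100
0x533A = 101001100111010
 OR → 111101111111110 = 31742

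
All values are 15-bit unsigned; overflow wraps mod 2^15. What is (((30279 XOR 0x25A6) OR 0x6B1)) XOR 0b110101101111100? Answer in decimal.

15501

30279 = 111011001000111
0x25A6 = 010010110100110
→ XOR → 101001111100001 = 21473
0x6B1 = 000011010110001
→ OR → 101011111110001 = 22513
0b110101101111100 = 110101101111100
→ XOR → 011110010001101 = 15501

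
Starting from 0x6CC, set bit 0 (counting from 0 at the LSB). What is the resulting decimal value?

1741

x = 11011001100
bit 0 is currently 0; set it via x | (1 << 0) = x | 1
→ 11011001101 = 1741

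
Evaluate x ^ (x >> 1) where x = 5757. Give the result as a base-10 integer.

x = 1011001111101 = 5757
x>>1 = 0101100111110
XOR  = 1110101000011 = 7491
(x ^ (x >> 1) gives the standard binary-reflected Gray code of x.)

7491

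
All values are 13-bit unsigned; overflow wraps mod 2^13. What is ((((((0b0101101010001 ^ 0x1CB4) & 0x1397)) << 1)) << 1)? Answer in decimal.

3604

0b0101101010001 = 0101101010001
0x1CB4 = 1110010110100
→ ^ → 1011111100101 = 6117
0x1397 = 1001110010111
→ & → 1001110000101 = 4997
→ << 1 (mod 2^13) → 0011100001010 = 1802
→ << 1 (mod 2^13) → 0111000010100 = 3604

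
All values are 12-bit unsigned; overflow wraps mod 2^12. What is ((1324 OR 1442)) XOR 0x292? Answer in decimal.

1852

1324 = 010100101100
1442 = 010110100010
→ OR → 010110101110 = 1454
0x292 = 001010010010
→ XOR → 011100111100 = 1852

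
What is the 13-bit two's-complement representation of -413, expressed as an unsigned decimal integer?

413 in 13 bits: 0000110011101
Invert: 1111001100010
Add 1:  1111001100011 = 7779
(Check: 2^13 - 413 = 8192 - 413 = 7779.)

7779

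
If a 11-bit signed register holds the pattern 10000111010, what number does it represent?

-966

pattern = 10000111010 (MSB is 1 ⇒ negative)
Invert: 01111000101, add 1 → 01111000110 = 966, so the value is -966.
(Equivalently: 1082 - 2^11 = 1082 - 2048 = -966.)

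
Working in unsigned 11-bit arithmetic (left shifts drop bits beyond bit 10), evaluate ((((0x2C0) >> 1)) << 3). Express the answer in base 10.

0x2C0 = 01011000000
→ >> 1 → 00101100000 = 352
→ << 3 (mod 2^11) → 01100000000 = 768

768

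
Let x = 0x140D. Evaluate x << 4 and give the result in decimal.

0x140D = 00001010000001101
shift left by 4 → 10100000011010000 = 82128
(equivalently, 5133 × 2^4 = 5133 × 16)

82128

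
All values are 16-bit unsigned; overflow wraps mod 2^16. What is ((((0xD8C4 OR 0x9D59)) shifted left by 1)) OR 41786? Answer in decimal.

48058

0xD8C4 = 1101100011000100
0x9D59 = 1001110101011001
→ OR → 1101110111011101 = 56797
→ shifted left by 1 (mod 2^16) → 1011101110111010 = 48058
41786 = 1010001100111010
→ OR → 1011101110111010 = 48058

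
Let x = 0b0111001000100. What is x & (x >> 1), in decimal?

x = 111001000100 = 3652
x>>1 = 011100100010
AND  = 011000000000 = 1536
(x & (x >> 1) has a 1 wherever x has two consecutive 1 bits.)

1536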